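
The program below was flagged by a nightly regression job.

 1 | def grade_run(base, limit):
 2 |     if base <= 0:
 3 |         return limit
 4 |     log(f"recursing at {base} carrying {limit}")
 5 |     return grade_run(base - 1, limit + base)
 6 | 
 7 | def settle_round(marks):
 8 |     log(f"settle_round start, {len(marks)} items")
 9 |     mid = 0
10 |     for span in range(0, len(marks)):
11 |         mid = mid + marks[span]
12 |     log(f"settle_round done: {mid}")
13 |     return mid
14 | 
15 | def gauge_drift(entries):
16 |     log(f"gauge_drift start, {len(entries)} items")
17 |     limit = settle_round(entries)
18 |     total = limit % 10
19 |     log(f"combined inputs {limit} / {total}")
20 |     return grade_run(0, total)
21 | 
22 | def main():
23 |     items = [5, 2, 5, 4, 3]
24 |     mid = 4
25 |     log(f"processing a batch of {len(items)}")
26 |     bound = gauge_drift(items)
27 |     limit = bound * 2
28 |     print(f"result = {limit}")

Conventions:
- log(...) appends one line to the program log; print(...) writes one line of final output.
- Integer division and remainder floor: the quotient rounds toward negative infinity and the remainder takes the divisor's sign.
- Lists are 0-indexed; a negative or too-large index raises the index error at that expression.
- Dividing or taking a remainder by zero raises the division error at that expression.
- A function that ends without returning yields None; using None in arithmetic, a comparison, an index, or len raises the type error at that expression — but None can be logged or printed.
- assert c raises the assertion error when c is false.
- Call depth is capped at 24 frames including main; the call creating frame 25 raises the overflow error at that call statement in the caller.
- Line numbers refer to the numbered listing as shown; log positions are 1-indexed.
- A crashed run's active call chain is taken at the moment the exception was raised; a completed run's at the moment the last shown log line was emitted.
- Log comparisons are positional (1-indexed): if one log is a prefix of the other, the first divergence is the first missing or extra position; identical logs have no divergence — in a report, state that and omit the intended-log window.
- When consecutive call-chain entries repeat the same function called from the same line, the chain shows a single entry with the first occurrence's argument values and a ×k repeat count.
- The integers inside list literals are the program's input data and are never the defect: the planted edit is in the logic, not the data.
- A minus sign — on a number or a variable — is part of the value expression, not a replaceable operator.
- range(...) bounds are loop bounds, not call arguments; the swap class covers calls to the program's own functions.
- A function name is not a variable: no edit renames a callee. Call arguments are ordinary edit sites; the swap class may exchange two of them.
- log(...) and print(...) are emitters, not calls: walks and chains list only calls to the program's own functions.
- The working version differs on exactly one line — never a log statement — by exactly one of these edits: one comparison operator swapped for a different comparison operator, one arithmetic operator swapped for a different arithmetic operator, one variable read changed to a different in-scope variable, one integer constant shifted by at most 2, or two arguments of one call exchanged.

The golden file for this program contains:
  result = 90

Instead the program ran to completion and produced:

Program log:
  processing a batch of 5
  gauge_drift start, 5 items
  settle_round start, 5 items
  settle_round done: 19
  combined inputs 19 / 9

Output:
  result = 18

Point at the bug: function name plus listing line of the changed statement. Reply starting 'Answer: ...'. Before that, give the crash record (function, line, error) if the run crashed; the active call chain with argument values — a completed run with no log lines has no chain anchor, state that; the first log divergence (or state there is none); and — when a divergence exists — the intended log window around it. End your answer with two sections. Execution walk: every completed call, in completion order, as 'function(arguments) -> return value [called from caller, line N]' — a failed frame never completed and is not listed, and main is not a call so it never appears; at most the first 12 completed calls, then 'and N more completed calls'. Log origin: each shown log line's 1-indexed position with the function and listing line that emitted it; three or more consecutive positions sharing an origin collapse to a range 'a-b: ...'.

Answer: the defect is in gauge_drift at line 20.
Key observation: The shown log is a 5-line prefix of the intended one, whose next entry is 'recursing at 9 carrying 0'.
Call chain: main -> gauge_drift([5, 2, 5, 4, 3]) (called at line 26).
First divergence: position 6 — the faulty run's log ends after 5 lines; the working version continues with 'recursing at 9 carrying 0'.
Intended log window:
  4: settle_round done: 19
  5: combined inputs 19 / 9
  6: recursing at 9 carrying 0
  7: recursing at 8 carrying 9
Execution walk:
  settle_round([5, 2, 5, 4, 3]) -> 19  [called from gauge_drift, line 17]
  grade_run(0, 9) -> 9  [called from gauge_drift, line 20]
  gauge_drift([5, 2, 5, 4, 3]) -> 9  [called from main, line 26]
Log line origins:
  1: logged in main at line 25
  2: logged in gauge_drift at line 16
  3: logged in settle_round at line 8
  4: logged in settle_round at line 12
  5: logged in gauge_drift at line 19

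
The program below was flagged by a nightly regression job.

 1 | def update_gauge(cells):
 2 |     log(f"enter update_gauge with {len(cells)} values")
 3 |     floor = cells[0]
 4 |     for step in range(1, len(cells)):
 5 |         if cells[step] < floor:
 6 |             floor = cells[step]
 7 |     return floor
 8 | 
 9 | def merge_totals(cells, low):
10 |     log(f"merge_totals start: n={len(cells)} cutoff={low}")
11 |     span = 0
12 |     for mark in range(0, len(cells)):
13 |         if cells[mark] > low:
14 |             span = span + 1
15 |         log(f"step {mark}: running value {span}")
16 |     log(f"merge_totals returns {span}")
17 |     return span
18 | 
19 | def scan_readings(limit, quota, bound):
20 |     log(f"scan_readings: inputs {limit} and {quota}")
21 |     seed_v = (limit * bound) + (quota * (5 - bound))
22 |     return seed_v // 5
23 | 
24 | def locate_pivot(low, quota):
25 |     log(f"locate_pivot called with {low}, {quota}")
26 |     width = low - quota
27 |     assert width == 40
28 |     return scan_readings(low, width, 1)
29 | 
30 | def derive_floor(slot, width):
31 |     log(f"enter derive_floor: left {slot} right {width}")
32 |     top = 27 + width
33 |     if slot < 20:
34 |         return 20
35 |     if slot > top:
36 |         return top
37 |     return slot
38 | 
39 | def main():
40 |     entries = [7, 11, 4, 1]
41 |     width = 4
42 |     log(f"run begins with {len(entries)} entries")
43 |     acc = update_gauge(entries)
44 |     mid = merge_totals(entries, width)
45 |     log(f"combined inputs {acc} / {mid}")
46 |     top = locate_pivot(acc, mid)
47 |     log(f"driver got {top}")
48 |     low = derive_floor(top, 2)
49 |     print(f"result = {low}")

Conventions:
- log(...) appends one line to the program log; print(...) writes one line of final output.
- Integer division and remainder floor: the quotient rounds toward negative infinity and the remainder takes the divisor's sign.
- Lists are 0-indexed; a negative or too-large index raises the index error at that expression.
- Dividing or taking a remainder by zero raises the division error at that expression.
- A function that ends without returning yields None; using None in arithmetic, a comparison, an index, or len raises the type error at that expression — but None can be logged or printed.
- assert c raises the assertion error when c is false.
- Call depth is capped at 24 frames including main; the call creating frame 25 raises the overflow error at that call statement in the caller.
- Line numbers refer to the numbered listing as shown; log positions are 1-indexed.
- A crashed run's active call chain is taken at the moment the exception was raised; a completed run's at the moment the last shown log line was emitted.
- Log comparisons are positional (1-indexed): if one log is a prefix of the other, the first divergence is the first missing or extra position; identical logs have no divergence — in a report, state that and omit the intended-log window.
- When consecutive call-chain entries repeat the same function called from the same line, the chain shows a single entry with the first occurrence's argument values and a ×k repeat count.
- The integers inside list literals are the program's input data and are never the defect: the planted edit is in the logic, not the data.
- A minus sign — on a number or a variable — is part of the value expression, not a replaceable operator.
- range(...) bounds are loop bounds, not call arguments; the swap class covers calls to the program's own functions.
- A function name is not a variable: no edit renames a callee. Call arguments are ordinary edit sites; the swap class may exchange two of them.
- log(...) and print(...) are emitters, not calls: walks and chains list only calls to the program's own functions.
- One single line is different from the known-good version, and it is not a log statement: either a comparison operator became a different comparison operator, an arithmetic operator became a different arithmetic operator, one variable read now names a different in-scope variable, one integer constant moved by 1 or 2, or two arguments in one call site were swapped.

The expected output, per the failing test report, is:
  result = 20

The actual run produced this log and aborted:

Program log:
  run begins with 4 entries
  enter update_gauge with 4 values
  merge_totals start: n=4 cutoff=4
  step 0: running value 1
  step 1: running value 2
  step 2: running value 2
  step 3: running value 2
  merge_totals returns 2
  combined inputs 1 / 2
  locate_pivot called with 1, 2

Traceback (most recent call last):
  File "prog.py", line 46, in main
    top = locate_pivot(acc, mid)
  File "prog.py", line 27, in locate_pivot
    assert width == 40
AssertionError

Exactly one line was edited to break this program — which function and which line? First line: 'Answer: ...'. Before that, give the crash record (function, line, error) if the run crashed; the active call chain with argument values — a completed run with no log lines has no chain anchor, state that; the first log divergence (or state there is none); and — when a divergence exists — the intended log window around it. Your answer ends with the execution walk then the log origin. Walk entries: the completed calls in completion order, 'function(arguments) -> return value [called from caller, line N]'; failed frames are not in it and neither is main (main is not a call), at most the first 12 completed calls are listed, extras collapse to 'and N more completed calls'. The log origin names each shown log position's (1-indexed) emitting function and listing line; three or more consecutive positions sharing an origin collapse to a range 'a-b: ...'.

Answer: the defect is in locate_pivot at line 27.
Core observation: The faulty run's log stops after 10 lines; the working version's next line would be 'scan_readings: inputs 1 and -1'.
Crash: locate_pivot, line 27, AssertionError.
Call chain: main -> locate_pivot(1, 2) (called at line 46).
First divergence: position 11 — after 10 matching lines the faulty run goes silent; intended next line 'scan_readings: inputs 1 and -1'.
Intended log window:
  9: combined inputs 1 / 2
  10: locate_pivot called with 1, 2
  11: scan_readings: inputs 1 and -1
  12: driver got -1
Execution walk:
  update_gauge([7, 11, 4, 1]) -> 1  [called from main, line 43]
  merge_totals([7, 11, 4, 1], 4) -> 2  [called from main, line 44]
Log line origins:
  1: from main, line 42
  2: from update_gauge, line 2
  3: from merge_totals, line 10
  4-7: from merge_totals, line 15
  8: from merge_totals, line 16
  9: from main, line 45
  10: from locate_pivot, line 25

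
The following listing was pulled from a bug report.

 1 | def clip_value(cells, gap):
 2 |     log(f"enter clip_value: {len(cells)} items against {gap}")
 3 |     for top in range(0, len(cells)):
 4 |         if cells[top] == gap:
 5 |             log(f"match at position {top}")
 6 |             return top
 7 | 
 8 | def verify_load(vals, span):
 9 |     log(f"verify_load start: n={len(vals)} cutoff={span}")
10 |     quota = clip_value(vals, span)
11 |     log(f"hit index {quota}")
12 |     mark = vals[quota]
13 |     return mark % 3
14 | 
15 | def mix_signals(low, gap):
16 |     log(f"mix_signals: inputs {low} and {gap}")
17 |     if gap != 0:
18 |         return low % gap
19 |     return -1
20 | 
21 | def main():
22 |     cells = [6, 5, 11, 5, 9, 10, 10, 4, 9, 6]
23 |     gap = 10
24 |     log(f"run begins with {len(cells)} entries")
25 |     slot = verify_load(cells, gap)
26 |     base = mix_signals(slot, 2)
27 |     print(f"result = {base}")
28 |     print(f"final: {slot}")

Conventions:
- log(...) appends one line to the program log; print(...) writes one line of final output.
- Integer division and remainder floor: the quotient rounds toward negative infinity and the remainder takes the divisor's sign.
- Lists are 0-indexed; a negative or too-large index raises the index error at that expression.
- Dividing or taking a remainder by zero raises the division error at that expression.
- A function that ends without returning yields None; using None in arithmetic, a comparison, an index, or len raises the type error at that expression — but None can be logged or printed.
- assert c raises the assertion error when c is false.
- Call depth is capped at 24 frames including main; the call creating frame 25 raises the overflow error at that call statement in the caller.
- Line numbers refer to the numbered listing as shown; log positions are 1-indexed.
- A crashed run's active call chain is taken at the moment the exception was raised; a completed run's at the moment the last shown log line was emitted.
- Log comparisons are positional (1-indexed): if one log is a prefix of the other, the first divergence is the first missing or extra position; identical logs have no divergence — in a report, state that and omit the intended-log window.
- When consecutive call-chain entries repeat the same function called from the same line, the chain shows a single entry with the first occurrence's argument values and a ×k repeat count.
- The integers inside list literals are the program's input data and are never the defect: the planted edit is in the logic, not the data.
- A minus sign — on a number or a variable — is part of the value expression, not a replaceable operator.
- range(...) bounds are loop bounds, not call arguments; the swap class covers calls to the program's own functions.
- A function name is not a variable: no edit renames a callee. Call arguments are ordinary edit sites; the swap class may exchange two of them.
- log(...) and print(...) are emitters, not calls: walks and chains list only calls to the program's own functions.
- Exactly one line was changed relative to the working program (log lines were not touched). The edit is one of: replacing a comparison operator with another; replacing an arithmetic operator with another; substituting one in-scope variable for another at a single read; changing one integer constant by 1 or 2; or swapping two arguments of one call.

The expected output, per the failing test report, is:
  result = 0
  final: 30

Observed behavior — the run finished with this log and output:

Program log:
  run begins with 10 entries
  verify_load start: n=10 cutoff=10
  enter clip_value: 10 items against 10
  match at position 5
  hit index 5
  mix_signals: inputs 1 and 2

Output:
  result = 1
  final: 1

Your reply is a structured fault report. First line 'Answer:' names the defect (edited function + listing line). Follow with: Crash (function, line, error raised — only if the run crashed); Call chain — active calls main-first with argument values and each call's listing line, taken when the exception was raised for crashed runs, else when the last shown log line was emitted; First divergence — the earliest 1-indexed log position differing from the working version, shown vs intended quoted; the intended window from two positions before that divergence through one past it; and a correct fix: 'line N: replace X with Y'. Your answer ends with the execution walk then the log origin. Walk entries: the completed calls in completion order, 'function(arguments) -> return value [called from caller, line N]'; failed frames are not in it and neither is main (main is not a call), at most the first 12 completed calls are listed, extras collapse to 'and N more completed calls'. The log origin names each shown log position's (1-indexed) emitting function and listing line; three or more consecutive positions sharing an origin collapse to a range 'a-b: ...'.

Answer: the defect is in verify_load at line 13.
The tell: Everything matches until log position 6, which reads 'mix_signals: inputs 1 and 2' in place of 'mix_signals: inputs 30 and 2'.
Call chain: main -> mix_signals(1, 2) (called at line 26).
First divergence: position 6 — shown 'mix_signals: inputs 1 and 2', intended 'mix_signals: inputs 30 and 2'.
Intended log window:
  4: match at position 5
  5: hit index 5
  6: mix_signals: inputs 30 and 2
Execution walk:
  clip_value([6, 5, 11, 5, 9, 10, 10, 4, 9, 6], 10) -> 5  [called from verify_load, line 10]
  verify_load([6, 5, 11, 5, 9, 10, 10, 4, 9, 6], 10) -> 1  [called from main, line 25]
  mix_signals(1, 2) -> 1  [called from main, line 26]
Origin of each log line:
  1: logged in main at line 24
  2: logged in verify_load at line 9
  3: logged in clip_value at line 2
  4: logged in clip_value at line 5
  5: logged in verify_load at line 11
  6: logged in mix_signals at line 16
A correct fix: line 13: replace `%` with `*`.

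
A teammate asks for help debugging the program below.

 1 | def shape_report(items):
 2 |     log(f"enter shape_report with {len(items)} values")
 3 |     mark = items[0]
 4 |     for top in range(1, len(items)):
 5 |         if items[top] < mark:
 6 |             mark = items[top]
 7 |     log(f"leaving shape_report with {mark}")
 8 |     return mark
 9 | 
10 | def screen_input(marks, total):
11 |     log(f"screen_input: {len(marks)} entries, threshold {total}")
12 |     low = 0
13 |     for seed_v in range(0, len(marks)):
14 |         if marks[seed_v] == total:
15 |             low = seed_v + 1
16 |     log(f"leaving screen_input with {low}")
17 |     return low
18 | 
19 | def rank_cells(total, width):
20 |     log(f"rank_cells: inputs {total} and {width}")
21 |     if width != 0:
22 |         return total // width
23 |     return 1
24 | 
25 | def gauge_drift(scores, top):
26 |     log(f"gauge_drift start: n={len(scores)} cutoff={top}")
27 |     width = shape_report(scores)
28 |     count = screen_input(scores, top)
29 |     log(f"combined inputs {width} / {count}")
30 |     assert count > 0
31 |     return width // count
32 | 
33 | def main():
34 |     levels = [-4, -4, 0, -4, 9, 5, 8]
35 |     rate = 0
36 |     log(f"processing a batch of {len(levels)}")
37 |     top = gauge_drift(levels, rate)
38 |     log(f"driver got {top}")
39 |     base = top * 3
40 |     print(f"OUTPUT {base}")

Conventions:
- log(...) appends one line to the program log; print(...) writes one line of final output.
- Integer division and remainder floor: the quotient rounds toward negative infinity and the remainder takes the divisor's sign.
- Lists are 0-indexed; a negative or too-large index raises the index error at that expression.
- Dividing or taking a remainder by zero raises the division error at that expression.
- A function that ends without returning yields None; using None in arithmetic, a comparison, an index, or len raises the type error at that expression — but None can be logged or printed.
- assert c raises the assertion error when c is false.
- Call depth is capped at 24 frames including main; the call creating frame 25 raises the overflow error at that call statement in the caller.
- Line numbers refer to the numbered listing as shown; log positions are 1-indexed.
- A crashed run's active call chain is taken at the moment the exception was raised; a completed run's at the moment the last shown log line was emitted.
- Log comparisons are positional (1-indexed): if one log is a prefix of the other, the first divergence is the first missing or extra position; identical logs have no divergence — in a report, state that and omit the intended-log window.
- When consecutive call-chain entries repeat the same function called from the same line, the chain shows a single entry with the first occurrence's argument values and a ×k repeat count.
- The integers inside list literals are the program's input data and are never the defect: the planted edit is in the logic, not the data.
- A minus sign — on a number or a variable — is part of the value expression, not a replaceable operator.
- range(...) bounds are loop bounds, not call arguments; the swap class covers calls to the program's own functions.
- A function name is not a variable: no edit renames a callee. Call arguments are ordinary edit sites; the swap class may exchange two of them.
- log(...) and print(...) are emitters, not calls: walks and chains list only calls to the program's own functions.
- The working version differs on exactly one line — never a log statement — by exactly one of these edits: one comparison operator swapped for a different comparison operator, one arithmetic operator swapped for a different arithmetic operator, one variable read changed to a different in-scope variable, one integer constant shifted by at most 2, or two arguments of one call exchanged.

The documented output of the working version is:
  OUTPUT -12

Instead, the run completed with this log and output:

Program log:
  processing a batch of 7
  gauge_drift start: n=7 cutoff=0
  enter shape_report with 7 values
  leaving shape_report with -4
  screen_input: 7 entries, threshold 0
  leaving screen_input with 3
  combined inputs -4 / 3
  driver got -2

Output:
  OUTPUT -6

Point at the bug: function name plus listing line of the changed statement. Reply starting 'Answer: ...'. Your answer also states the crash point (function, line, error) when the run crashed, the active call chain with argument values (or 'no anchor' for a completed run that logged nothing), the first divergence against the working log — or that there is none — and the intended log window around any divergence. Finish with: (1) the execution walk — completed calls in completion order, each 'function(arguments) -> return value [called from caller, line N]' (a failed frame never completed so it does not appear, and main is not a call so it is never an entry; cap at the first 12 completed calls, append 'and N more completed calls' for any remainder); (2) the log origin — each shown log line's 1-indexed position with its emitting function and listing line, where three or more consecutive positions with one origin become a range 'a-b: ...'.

Answer: the defect is in screen_input at line 15.
The tell: At log position 6 the runs split — shown 'leaving screen_input with 3', but the working version logs 'leaving screen_input with 1'.
Call chain: main.
First divergence: position 6 — the shown line 'leaving screen_input with 3' should read 'leaving screen_input with 1'.
Intended log window:
  4: leaving shape_report with -4
  5: screen_input: 7 entries, threshold 0
  6: leaving screen_input with 1
  7: combined inputs -4 / 1
Execution walk:
  shape_report([-4, -4, 0, -4, 9, 5, 8]) -> -4  [called from gauge_drift, line 27]
  screen_input([-4, -4, 0, -4, 9, 5, 8], 0) -> 3  [called from gauge_drift, line 28]
  gauge_drift([-4, -4, 0, -4, 9, 5, 8], 0) -> -2  [called from main, line 37]
Origin of each log line:
  1: from main, line 36
  2: from gauge_drift, line 26
  3: from shape_report, line 2
  4: from shape_report, line 7
  5: from screen_input, line 11
  6: from screen_input, line 16
  7: from gauge_drift, line 29
  8: from main, line 38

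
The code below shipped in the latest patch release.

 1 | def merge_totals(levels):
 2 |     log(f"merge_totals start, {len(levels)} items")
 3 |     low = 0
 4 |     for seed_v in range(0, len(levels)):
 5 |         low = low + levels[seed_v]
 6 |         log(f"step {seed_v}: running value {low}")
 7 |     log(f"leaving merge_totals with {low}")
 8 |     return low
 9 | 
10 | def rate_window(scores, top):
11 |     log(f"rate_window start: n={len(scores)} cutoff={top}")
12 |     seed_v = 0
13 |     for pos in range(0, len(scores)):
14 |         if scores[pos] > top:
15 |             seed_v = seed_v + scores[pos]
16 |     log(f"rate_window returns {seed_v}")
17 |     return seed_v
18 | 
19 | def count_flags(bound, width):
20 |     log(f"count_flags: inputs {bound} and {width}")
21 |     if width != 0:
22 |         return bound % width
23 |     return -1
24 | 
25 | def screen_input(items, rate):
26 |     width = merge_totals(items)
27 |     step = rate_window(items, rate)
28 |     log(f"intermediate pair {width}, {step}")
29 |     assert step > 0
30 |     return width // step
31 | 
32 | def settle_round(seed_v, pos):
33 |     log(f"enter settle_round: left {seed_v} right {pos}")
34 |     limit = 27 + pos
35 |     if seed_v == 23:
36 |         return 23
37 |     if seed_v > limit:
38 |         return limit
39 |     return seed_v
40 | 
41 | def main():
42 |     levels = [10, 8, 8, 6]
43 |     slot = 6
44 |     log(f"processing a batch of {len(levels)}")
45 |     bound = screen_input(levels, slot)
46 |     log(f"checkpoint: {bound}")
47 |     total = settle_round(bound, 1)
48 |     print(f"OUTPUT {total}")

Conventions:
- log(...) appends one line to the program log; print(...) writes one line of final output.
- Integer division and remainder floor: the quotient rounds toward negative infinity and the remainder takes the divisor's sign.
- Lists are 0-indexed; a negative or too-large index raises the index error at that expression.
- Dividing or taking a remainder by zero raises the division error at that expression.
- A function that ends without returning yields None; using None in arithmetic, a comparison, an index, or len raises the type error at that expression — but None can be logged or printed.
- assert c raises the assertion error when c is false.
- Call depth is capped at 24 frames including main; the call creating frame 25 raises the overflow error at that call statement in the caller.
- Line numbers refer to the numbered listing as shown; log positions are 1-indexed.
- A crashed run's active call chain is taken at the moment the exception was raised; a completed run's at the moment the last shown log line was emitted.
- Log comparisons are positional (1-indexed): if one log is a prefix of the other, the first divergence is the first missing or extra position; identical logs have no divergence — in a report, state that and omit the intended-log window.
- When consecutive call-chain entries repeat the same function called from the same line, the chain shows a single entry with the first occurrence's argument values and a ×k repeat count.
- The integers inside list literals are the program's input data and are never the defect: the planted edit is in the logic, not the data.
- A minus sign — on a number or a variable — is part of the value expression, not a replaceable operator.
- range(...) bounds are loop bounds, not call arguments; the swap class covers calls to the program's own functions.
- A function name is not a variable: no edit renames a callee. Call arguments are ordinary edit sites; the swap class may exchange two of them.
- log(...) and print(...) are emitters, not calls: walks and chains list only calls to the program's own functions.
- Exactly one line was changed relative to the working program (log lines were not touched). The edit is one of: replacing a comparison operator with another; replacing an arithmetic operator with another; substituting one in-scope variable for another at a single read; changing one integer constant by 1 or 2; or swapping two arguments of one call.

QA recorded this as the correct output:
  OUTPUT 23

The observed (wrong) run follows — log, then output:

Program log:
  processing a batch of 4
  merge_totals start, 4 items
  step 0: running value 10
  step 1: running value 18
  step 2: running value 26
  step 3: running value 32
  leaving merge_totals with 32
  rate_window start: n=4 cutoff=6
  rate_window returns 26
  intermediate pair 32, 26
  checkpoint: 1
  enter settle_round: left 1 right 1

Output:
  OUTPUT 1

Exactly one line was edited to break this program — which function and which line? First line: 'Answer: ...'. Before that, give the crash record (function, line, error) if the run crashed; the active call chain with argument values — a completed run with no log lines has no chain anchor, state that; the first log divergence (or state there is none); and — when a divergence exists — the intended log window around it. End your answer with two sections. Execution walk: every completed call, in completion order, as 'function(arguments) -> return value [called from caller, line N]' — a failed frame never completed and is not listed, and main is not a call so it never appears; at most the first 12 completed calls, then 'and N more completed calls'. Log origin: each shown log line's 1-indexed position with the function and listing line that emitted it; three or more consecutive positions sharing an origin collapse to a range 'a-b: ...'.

Answer: the defect is in settle_round at line 35.
Core observation: The two runs log identically and part ways only at the printed values.
Call chain: main -> settle_round(1, 1) (called at line 47).
First divergence: none; the two logs match at every position.
Execution walk:
  merge_totals([10, 8, 8, 6]) -> 32  [called from screen_input, line 26]
  rate_window([10, 8, 8, 6], 6) -> 26  [called from screen_input, line 27]
  screen_input([10, 8, 8, 6], 6) -> 1  [called from main, line 45]
  settle_round(1, 1) -> 1  [called from main, line 47]
Origin of each log line:
  1: logged in main at line 44
  2: logged in merge_totals at line 2
  3-6: logged in merge_totals at line 6
  7: logged in merge_totals at line 7
  8: logged in rate_window at line 11
  9: logged in rate_window at line 16
  10: logged in screen_input at line 28
  11: logged in main at line 46
  12: logged in settle_round at line 33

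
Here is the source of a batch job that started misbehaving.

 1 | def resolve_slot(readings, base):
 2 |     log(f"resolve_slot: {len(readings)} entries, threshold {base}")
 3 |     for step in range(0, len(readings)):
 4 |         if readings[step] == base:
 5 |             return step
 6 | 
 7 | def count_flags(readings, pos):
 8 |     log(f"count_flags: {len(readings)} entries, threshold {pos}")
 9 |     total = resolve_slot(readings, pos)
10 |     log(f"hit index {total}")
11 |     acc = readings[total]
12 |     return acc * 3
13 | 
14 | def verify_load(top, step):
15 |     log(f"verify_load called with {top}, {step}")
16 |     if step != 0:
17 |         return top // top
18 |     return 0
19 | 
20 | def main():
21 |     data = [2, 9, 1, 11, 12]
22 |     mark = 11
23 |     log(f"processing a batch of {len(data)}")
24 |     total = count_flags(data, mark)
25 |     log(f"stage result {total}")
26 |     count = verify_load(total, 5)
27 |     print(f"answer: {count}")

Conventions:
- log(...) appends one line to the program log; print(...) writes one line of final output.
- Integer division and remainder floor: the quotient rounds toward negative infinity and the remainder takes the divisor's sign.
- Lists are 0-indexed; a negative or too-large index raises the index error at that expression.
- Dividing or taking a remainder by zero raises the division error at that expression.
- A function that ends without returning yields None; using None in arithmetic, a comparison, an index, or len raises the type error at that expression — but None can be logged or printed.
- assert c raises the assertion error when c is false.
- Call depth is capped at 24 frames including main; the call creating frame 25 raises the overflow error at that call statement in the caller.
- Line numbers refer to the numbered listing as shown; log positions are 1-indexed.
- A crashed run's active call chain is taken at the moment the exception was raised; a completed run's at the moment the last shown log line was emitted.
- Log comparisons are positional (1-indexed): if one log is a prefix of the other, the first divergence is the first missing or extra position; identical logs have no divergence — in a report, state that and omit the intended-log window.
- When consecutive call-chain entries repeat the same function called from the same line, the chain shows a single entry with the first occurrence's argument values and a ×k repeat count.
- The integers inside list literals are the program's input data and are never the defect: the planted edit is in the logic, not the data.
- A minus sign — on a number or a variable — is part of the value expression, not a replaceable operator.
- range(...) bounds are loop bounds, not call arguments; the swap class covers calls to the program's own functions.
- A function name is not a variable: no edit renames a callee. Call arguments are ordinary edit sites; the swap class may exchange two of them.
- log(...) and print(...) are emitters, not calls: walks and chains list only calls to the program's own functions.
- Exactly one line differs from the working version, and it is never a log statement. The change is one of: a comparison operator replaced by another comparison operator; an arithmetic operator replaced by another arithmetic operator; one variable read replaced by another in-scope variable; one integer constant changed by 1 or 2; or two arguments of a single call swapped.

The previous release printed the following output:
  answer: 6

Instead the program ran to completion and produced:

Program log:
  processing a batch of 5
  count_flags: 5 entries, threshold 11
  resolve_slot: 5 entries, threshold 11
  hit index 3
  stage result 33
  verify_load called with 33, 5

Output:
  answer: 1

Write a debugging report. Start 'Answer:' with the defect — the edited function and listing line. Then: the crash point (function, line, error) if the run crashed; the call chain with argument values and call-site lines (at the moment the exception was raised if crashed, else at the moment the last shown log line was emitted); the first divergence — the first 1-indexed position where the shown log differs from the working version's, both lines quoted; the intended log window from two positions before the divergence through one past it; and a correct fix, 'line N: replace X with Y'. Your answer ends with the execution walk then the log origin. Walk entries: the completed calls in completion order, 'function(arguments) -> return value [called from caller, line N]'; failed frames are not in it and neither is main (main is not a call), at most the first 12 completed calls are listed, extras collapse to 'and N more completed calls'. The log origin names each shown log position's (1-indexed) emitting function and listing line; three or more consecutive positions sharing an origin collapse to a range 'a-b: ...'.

Answer: the defect is in verify_load at line 17.
Core observation: No log line changed; the fault shows up purely in the output.
Call chain: main -> verify_load(33, 5) (called at line 26).
First divergence: none; the two logs match at every position.
Execution walk:
  resolve_slot([2, 9, 1, 11, 12], 11) -> 3  [called from count_flags, line 9]
  count_flags([2, 9, 1, 11, 12], 11) -> 33  [called from main, line 24]
  verify_load(33, 5) -> 1  [called from main, line 26]
Origin of each log line:
  1: emitted by main (line 23)
  2: emitted by count_flags (line 8)
  3: emitted by resolve_slot (line 2)
  4: emitted by count_flags (line 10)
  5: emitted by main (line 25)
  6: emitted by verify_load (line 15)
A correct fix: line 17: replace `top // top` with `top // step`.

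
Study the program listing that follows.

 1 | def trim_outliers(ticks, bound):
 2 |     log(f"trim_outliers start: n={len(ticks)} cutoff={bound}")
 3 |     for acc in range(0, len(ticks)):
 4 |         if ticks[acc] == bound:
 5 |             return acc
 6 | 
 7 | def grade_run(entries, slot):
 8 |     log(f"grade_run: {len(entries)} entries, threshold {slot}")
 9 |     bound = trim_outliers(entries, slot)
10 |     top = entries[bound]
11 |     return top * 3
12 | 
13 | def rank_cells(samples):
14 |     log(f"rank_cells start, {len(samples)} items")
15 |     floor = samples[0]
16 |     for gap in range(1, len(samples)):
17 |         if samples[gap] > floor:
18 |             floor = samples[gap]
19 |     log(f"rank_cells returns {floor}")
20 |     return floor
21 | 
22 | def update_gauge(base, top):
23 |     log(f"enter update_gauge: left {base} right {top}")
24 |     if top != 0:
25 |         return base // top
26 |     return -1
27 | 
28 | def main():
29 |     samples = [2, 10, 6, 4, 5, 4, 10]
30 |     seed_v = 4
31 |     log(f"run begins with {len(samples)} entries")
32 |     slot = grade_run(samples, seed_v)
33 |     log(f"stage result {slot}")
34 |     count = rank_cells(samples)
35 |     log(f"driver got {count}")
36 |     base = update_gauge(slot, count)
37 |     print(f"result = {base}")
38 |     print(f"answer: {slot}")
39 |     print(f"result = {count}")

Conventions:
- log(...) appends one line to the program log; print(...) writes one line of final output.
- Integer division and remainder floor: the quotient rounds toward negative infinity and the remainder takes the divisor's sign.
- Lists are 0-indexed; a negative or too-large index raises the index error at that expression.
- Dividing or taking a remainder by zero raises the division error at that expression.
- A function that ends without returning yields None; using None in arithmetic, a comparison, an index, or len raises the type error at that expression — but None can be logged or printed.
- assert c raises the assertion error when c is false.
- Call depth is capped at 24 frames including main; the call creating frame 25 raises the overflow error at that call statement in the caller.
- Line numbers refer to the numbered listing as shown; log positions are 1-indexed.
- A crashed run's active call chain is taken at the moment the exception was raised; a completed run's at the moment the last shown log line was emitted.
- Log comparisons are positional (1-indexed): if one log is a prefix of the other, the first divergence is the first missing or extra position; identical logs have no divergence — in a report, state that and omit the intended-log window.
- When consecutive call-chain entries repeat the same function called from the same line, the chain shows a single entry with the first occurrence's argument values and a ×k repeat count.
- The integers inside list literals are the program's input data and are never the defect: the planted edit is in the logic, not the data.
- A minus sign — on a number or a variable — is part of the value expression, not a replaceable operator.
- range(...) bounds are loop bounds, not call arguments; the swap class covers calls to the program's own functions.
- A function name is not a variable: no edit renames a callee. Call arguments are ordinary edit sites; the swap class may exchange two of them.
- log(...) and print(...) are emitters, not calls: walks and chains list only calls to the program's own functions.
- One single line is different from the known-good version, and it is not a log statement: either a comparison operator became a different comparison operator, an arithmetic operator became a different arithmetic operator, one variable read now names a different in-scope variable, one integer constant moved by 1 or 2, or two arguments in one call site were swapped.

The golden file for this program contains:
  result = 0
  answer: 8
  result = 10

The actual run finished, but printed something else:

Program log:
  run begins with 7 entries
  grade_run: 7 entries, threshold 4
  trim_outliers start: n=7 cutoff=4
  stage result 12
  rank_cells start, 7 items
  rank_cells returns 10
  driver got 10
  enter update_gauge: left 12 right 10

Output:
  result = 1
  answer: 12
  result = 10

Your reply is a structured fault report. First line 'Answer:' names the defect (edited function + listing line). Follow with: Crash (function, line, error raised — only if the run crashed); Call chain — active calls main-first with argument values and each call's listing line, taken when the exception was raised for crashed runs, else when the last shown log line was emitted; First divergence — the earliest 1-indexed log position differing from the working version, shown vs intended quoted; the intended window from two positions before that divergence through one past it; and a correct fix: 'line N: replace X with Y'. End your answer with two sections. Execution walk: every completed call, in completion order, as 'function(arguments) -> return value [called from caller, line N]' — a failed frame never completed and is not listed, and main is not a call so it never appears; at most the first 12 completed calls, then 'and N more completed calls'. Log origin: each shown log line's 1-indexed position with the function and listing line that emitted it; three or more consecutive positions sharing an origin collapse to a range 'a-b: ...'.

Answer: the defect is in grade_run at line 11.
The tell: At log position 4 the runs split — shown 'stage result 12', but the working version logs 'stage result 8'.
Call chain: main -> update_gauge(12, 10) (called at line 36).
First divergence: position 4 — the shown line 'stage result 12' should read 'stage result 8'.
Intended log window:
  2: grade_run: 7 entries, threshold 4
  3: trim_outliers start: n=7 cutoff=4
  4: stage result 8
  5: rank_cells start, 7 items
Execution walk:
  trim_outliers([2, 10, 6, 4, 5, 4, 10], 4) -> 3  [called from grade_run, line 9]
  grade_run([2, 10, 6, 4, 5, 4, 10], 4) -> 12  [called from main, line 32]
  rank_cells([2, 10, 6, 4, 5, 4, 10]) -> 10  [called from main, line 34]
  update_gauge(12, 10) -> 1  [called from main, line 36]
Log origin:
  1 — main, line 31
  2 — grade_run, line 8
  3 — trim_outliers, line 2
  4 — main, line 33
  5 — rank_cells, line 14
  6 — rank_cells, line 19
  7 — main, line 35
  8 — update_gauge, line 23
A correct fix: line 11: replace `3` with `2`.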